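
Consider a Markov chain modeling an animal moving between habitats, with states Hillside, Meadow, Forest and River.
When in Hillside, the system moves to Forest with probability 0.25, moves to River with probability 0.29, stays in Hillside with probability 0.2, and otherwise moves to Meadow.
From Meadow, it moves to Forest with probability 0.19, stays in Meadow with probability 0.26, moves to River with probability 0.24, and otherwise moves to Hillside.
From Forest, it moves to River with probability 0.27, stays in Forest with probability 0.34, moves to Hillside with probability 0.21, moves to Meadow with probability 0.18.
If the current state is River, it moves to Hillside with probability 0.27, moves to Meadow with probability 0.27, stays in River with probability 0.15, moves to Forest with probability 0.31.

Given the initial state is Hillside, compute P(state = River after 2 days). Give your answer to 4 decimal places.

Propagate the distribution vector 2 days from Hillside.
After 0 days: (1.0000, 0.0000, 0.0000, 0.0000)
After 1 day: (0.2000, 0.2600, 0.2500, 0.2900)
After 2 days: (0.2514, 0.2429, 0.2743, 0.2314)
P(in River after 2 days) = 0.2314

0.2314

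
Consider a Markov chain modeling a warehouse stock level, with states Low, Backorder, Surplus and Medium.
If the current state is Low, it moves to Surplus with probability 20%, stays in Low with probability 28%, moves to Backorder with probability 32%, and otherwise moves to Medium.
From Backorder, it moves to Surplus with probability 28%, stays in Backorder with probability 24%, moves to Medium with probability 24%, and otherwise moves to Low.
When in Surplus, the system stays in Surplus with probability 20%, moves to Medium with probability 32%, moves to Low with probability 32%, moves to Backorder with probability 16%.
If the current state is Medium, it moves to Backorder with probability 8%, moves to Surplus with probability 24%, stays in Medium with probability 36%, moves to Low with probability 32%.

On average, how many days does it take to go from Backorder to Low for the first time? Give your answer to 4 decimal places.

3.5275

Let t(s) be the expected number of days to first reach Low from state s, with t(Low) = 0. Conditioning on the first day:
t(Backorder) = 1 + 0.24·t(Backorder) + 0.28·t(Surplus) + 0.24·t(Medium)
t(Surplus) = 1 + 0.16·t(Backorder) + 0.2·t(Surplus) + 0.32·t(Medium)
t(Medium) = 1 + 0.08·t(Backorder) + 0.24·t(Surplus) + 0.36·t(Medium)
Solving: t(Backorder) = 3.5275, t(Surplus) = 3.2434, t(Medium) = 3.2197.
Expected days from Backorder to Low: 3.5275.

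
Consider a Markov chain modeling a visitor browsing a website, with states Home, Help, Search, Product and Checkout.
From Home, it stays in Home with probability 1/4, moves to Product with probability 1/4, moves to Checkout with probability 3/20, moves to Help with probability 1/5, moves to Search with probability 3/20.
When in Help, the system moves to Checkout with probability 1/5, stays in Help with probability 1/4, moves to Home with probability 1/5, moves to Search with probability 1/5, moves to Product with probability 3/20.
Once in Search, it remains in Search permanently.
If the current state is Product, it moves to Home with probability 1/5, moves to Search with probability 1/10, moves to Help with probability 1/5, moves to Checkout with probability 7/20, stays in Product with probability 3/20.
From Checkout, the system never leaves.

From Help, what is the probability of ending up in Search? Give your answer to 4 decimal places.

Let h(s) be the probability of absorption at Search starting from transient state s. Then h(Search) = 1 and h(Checkout) = 0. By first-step analysis:
h(Home) = 0.25·h(Home) + 0.2·h(Help) + 0.15·1 + 0.25·h(Product) + 0.15·0
h(Help) = 0.2·h(Home) + 0.25·h(Help) + 0.2·1 + 0.15·h(Product) + 0.2·0
h(Product) = 0.2·h(Home) + 0.2·h(Help) + 0.1·1 + 0.15·h(Product) + 0.35·0
Solving: h(Home) = 0.4261, h(Help) = 0.4448, h(Product) = 0.3226.
Starting from Help, the probability is 0.4448.

0.4448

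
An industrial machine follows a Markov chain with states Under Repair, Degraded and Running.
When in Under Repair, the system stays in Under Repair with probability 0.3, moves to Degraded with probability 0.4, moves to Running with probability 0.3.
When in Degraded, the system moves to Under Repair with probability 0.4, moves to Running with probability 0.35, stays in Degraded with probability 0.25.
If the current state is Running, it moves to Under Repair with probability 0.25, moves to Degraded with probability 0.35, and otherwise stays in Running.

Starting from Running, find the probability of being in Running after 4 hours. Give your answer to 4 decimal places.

0.3519

Propagate the distribution vector 4 hours from Running.
After 0 hours: (0.0000, 0.0000, 1.0000)
After 1 hour: (0.2500, 0.3500, 0.4000)
After 2 hours: (0.3150, 0.3275, 0.3575)
After 3 hours: (0.3149, 0.3330, 0.3521)
After 4 hours: (0.3157, 0.3324, 0.3519)
P(in Running after 4 hours) = 0.3519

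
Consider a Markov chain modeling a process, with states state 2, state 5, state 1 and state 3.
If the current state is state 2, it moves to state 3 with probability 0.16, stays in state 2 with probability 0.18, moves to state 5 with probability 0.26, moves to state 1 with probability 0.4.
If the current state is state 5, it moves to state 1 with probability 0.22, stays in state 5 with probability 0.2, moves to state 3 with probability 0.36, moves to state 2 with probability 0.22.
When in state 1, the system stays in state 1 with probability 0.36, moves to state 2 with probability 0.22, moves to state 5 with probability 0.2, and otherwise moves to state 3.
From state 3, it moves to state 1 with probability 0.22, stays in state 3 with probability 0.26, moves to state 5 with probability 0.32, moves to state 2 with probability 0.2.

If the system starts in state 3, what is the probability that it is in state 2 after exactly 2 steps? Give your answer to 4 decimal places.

Propagate the distribution vector 2 steps from state 3.
After 0 steps: (0.0000, 0.0000, 0.0000, 1.0000)
After 1 step: (0.2000, 0.3200, 0.2200, 0.2600)
After 2 steps: (0.2068, 0.2432, 0.2868, 0.2632)
P(in state 2 after 2 steps) = 0.2068

0.2068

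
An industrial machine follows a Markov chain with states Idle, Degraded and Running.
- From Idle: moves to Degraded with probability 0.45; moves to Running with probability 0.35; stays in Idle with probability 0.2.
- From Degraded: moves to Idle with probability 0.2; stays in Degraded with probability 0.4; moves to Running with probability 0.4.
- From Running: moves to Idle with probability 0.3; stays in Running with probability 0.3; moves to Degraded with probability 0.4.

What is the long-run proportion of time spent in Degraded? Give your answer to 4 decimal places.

0.4118

Let the stationary distribution be π with π = πP and π_1 + π_2 + π_3 = 1.
π_1 = 0.2·π_1 + 0.2·π_2 + 0.3·π_3
π_2 = 0.45·π_1 + 0.4·π_2 + 0.4·π_3
Solving with the normalization constraint gives π = (0.2353, 0.4118, 0.3529).
So the stationary probability of Degraded is 0.4118.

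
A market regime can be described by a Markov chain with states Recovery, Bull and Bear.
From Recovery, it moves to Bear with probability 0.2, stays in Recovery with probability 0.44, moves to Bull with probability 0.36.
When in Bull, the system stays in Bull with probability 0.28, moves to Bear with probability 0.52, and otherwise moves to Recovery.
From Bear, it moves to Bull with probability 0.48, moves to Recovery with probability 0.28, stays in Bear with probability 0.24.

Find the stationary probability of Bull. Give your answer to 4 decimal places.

0.3702

Let the stationary distribution be π with π = πP and π_1 + π_2 + π_3 = 1.
π_1 = 0.44·π_1 + 0.2·π_2 + 0.28·π_3
π_2 = 0.36·π_1 + 0.28·π_2 + 0.48·π_3
Solving with the normalization constraint gives π = (0.2981, 0.3702, 0.3317).
So the stationary probability of Bull is 0.3702.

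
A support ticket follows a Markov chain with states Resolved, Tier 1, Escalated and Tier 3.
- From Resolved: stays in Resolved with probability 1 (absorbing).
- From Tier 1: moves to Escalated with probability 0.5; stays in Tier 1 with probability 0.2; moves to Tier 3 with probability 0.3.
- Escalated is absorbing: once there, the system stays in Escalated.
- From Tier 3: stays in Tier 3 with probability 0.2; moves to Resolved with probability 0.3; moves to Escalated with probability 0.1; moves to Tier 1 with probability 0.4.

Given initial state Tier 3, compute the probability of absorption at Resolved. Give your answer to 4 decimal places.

0.4615

Let h(s) be the probability of absorption at Resolved starting from transient state s. Then h(Resolved) = 1 and h(Escalated) = 0. By first-step analysis:
h(Tier 1) = 0.2·h(Tier 1) + 0.5·0 + 0.3·h(Tier 3)
h(Tier 3) = 0.3·1 + 0.4·h(Tier 1) + 0.1·0 + 0.2·h(Tier 3)
Solving: h(Tier 1) = 0.1731, h(Tier 3) = 0.4615.
Starting from Tier 3, the probability is 0.4615.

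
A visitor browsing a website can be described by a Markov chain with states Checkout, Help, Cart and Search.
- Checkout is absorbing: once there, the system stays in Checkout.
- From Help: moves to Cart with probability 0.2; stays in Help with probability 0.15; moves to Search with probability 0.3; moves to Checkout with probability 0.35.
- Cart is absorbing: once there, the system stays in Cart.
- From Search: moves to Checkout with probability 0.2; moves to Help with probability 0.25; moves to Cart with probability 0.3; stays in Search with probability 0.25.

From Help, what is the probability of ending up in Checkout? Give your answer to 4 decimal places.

0.5733

Let h(s) be the probability of absorption at Checkout starting from transient state s. Then h(Checkout) = 1 and h(Cart) = 0. By first-step analysis:
h(Help) = 0.35·1 + 0.15·h(Help) + 0.2·0 + 0.3·h(Search)
h(Search) = 0.2·1 + 0.25·h(Help) + 0.3·0 + 0.25·h(Search)
Solving: h(Help) = 0.5733, h(Search) = 0.4578.
Starting from Help, the probability is 0.5733.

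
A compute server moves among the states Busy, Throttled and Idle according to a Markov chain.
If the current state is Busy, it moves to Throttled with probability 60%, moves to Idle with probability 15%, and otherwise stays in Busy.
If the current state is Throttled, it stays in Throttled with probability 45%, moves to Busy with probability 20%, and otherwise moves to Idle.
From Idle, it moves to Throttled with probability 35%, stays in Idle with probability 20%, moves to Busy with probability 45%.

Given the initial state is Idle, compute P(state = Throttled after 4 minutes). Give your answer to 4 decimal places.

Propagate the distribution vector 4 minutes from Idle.
After 0 minutes: (0.0000, 0.0000, 1.0000)
After 1 minute: (0.4500, 0.3500, 0.2000)
After 2 minutes: (0.2725, 0.4975, 0.2300)
After 3 minutes: (0.2711, 0.4679, 0.2610)
After 4 minutes: (0.2788, 0.4646, 0.2566)
P(in Throttled after 4 minutes) = 0.4646

0.4646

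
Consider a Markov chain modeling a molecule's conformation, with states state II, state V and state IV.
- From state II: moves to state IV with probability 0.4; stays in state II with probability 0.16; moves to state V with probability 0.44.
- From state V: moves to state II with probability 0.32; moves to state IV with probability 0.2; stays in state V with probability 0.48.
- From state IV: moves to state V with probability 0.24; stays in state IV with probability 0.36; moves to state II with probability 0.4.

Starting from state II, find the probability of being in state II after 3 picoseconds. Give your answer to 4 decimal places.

Propagate the distribution vector 3 picoseconds from state II.
After 0 picoseconds: (1.0000, 0.0000, 0.0000)
After 1 picosecond: (0.1600, 0.4400, 0.4000)
After 2 picoseconds: (0.3264, 0.3776, 0.2960)
After 3 picoseconds: (0.2915, 0.3959, 0.3126)
P(in state II after 3 picoseconds) = 0.2915

0.2915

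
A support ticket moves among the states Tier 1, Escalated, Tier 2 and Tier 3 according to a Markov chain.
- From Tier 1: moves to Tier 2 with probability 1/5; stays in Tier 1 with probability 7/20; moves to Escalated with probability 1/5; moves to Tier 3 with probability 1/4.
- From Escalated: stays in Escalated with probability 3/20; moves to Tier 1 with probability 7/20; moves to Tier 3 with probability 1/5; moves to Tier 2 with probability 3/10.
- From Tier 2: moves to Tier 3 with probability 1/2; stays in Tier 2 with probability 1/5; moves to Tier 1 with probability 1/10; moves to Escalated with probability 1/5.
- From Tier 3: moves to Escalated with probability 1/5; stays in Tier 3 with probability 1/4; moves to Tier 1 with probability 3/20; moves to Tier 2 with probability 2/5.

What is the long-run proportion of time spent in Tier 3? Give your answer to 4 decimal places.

0.3108

Let the stationary distribution be π with π = πP and π_1 + π_2 + π_3 + π_4 = 1.
π_1 = 0.35·π_1 + 0.35·π_2 + 0.1·π_3 + 0.15·π_4
π_2 = 0.2·π_1 + 0.15·π_2 + 0.2·π_3 + 0.2·π_4
π_3 = 0.2·π_1 + 0.3·π_2 + 0.2·π_3 + 0.4·π_4
Solving with the normalization constraint gives π = (0.2175, 0.1905, 0.2812, 0.3108).
So the stationary probability of Tier 3 is 0.3108.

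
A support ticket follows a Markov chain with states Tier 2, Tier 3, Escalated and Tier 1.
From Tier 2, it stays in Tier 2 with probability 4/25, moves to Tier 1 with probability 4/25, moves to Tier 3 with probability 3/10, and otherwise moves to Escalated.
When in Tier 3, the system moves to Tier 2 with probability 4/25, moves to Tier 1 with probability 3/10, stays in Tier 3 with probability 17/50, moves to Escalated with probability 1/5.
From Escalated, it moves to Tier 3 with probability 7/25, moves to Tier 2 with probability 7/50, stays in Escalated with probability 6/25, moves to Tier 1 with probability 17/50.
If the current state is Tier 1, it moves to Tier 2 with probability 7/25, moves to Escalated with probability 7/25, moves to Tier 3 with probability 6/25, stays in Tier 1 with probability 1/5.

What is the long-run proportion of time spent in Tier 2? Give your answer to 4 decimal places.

0.1858

Let the stationary distribution be π with π = πP and π_1 + π_2 + π_3 + π_4 = 1.
π_1 = 0.16·π_1 + 0.16·π_2 + 0.14·π_3 + 0.28·π_4
π_2 = 0.3·π_1 + 0.34·π_2 + 0.28·π_3 + 0.24·π_4
π_3 = 0.38·π_1 + 0.2·π_2 + 0.24·π_3 + 0.28·π_4
Solving with the normalization constraint gives π = (0.1858, 0.2908, 0.2647, 0.2587).
So the stationary probability of Tier 2 is 0.1858.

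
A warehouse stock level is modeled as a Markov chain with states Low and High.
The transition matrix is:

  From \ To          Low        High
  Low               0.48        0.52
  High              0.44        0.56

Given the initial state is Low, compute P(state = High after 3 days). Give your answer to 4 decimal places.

0.5416

Propagate the distribution vector 3 days from Low.
After 0 days: (1.0000, 0.0000)
After 1 day: (0.4800, 0.5200)
After 2 days: (0.4592, 0.5408)
After 3 days: (0.4584, 0.5416)
P(in High after 3 days) = 0.5416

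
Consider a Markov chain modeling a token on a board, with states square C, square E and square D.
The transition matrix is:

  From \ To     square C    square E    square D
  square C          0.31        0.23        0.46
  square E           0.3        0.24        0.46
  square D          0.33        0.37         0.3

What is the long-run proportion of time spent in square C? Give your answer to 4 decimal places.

0.3150

Let the stationary distribution be π with π = πP and π_1 + π_2 + π_3 = 1.
π_1 = 0.31·π_1 + 0.3·π_2 + 0.33·π_3
π_2 = 0.23·π_1 + 0.24·π_2 + 0.37·π_3
Solving with the normalization constraint gives π = (0.3150, 0.2884, 0.3966).
So the stationary probability of square C is 0.3150.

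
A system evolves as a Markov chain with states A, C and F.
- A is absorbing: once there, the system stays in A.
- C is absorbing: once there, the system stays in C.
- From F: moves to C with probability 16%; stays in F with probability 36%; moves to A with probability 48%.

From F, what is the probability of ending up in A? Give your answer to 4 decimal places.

Let h(s) be the probability of absorption at A starting from transient state s. Then h(A) = 1 and h(C) = 0. By first-step analysis:
h(F) = 0.48·1 + 0.16·0 + 0.36·h(F)
Solving: h(F) = 0.7500.
Starting from F, the probability is 0.7500.

0.7500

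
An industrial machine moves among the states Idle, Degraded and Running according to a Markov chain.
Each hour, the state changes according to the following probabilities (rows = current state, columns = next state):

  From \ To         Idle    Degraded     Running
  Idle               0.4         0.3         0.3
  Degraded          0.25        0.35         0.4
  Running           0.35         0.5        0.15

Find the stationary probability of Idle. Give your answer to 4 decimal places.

Let the stationary distribution be π with π = πP and π_1 + π_2 + π_3 = 1.
π_1 = 0.4·π_1 + 0.25·π_2 + 0.35·π_3
π_2 = 0.3·π_1 + 0.35·π_2 + 0.5·π_3
Solving with the normalization constraint gives π = (0.3287, 0.3776, 0.2937).
So the stationary probability of Idle is 0.3287.

0.3287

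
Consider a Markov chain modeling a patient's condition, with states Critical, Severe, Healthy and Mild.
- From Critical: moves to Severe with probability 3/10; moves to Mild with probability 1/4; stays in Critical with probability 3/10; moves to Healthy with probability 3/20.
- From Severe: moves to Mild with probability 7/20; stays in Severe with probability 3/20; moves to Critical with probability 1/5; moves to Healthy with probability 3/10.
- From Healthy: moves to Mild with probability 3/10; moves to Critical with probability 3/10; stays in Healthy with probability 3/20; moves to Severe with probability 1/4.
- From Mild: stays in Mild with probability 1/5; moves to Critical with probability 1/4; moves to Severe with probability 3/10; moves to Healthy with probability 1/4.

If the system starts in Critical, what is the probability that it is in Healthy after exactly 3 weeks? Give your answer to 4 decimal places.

Propagate the distribution vector 3 weeks from Critical.
After 0 weeks: (1.0000, 0.0000, 0.0000, 0.0000)
After 1 week: (0.3000, 0.3000, 0.1500, 0.2500)
After 2 weeks: (0.2575, 0.2475, 0.2200, 0.2750)
After 3 weeks: (0.2615, 0.2519, 0.2146, 0.2720)
P(in Healthy after 3 weeks) = 0.2146

0.2146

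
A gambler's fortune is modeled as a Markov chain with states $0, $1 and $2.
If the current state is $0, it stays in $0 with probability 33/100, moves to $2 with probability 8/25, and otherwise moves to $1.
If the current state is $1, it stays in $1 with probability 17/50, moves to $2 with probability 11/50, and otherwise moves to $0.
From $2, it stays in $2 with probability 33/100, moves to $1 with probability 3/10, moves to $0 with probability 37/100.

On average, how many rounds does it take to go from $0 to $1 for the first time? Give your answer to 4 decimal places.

2.9955

Let t(s) be the expected number of rounds to first reach $1 from state s, with t($1) = 0. Conditioning on the first round:
t($0) = 1 + 0.33·t($0) + 0.32·t($2)
t($2) = 1 + 0.37·t($0) + 0.33·t($2)
Solving: t($0) = 2.9955, t($2) = 3.1467.
Expected rounds from $0 to $1: 2.9955.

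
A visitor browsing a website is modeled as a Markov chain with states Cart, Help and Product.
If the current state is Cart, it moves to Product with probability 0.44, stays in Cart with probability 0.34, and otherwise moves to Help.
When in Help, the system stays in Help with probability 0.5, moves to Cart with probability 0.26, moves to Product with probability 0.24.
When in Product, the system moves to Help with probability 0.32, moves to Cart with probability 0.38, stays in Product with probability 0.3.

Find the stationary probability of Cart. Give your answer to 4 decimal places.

Let the stationary distribution be π with π = πP and π_1 + π_2 + π_3 = 1.
π_1 = 0.34·π_1 + 0.26·π_2 + 0.38·π_3
π_2 = 0.22·π_1 + 0.5·π_2 + 0.32·π_3
Solving with the normalization constraint gives π = (0.3249, 0.3506, 0.3245).
So the stationary probability of Cart is 0.3249.

0.3249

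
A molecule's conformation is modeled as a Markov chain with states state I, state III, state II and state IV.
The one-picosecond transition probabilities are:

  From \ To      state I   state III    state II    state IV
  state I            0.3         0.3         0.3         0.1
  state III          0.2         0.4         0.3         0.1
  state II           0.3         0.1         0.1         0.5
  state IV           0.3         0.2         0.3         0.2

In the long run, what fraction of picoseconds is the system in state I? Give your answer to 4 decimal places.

Let the stationary distribution be π with π = πP and π_1 + π_2 + π_3 + π_4 = 1.
π_1 = 0.3·π_1 + 0.2·π_2 + 0.3·π_3 + 0.3·π_4
π_2 = 0.3·π_1 + 0.4·π_2 + 0.1·π_3 + 0.2·π_4
π_3 = 0.3·π_1 + 0.3·π_2 + 0.1·π_3 + 0.3·π_4
Solving with the normalization constraint gives π = (0.2747, 0.2531, 0.2500, 0.2222).
So the stationary probability of state I is 0.2747.

0.2747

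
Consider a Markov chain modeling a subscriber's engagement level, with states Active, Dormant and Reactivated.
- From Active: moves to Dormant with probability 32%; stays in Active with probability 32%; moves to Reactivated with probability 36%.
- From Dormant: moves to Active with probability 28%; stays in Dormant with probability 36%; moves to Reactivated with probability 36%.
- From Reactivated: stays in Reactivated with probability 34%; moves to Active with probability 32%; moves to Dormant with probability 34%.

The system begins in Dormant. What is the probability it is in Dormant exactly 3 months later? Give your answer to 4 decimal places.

Propagate the distribution vector 3 months from Dormant.
After 0 months: (0.0000, 1.0000, 0.0000)
After 1 month: (0.2800, 0.3600, 0.3600)
After 2 months: (0.3056, 0.3416, 0.3528)
After 3 months: (0.3063, 0.3407, 0.3529)
P(in Dormant after 3 months) = 0.3407

0.3407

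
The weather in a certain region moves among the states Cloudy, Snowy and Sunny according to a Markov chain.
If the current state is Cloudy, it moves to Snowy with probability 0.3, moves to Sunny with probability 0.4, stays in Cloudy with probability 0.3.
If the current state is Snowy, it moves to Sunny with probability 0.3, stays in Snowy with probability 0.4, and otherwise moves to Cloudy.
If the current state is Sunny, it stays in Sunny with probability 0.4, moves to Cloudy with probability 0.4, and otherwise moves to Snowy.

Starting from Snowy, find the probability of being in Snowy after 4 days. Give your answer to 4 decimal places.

Propagate the distribution vector 4 days from Snowy.
After 0 days: (0.0000, 1.0000, 0.0000)
After 1 day: (0.3000, 0.4000, 0.3000)
After 2 days: (0.3300, 0.3100, 0.3600)
After 3 days: (0.3360, 0.2950, 0.3690)
After 4 days: (0.3369, 0.2926, 0.3705)
P(in Snowy after 4 days) = 0.2926

0.2926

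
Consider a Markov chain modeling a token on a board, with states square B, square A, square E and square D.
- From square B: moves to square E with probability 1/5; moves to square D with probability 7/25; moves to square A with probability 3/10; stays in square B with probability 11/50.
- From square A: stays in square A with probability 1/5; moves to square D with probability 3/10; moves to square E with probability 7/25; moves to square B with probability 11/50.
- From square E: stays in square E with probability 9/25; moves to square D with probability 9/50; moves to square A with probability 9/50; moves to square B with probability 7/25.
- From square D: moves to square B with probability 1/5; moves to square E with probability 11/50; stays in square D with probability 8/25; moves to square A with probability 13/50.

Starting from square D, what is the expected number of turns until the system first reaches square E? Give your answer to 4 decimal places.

Let t(s) be the expected number of turns to first reach square E from state s, with t(square E) = 0. Conditioning on the first turn:
t(square B) = 1 + 0.22·t(square B) + 0.3·t(square A) + 0.28·t(square D)
t(square A) = 1 + 0.22·t(square B) + 0.2·t(square A) + 0.3·t(square D)
t(square D) = 1 + 0.2·t(square B) + 0.26·t(square A) + 0.32·t(square D)
Solving: t(square B) = 4.4073, t(square A) = 4.0853, t(square D) = 4.3289.
Expected turns from square D to square E: 4.3289.

4.3289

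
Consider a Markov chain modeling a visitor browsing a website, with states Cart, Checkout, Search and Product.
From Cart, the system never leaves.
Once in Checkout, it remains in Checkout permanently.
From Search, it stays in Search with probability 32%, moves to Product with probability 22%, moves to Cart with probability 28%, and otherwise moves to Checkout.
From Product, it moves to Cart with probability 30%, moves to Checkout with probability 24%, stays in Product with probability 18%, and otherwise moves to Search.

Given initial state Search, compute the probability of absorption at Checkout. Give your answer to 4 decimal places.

Let h(s) be the probability of absorption at Checkout starting from transient state s. Then h(Checkout) = 1 and h(Cart) = 0. By first-step analysis:
h(Search) = 0.28·0 + 0.18·1 + 0.32·h(Search) + 0.22·h(Product)
h(Product) = 0.3·0 + 0.24·1 + 0.28·h(Search) + 0.18·h(Product)
Solving: h(Search) = 0.4040, h(Product) = 0.4306.
Starting from Search, the probability is 0.4040.

0.4040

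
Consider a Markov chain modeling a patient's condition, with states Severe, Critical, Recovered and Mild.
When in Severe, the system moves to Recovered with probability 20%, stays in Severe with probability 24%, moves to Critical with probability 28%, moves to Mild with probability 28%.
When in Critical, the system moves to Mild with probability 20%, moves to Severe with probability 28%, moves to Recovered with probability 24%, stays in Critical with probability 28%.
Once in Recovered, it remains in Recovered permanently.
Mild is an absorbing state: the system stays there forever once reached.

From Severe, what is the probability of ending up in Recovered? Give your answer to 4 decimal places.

Let h(s) be the probability of absorption at Recovered starting from transient state s. Then h(Recovered) = 1 and h(Mild) = 0. By first-step analysis:
h(Severe) = 0.24·h(Severe) + 0.28·h(Critical) + 0.2·1 + 0.28·0
h(Critical) = 0.28·h(Severe) + 0.28·h(Critical) + 0.24·1 + 0.2·0
Solving: h(Severe) = 0.4505, h(Critical) = 0.5085.
Starting from Severe, the probability is 0.4505.

0.4505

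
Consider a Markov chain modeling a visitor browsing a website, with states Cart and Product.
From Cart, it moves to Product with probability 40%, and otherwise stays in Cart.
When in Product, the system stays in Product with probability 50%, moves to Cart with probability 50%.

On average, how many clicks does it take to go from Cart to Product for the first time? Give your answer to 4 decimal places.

2.5000

Let t(s) be the expected number of clicks to first reach Product from state s, with t(Product) = 0. Conditioning on the first click:
t(Cart) = 1 + 0.6·t(Cart)
Solving: t(Cart) = 2.5000.
Expected clicks from Cart to Product: 2.5000.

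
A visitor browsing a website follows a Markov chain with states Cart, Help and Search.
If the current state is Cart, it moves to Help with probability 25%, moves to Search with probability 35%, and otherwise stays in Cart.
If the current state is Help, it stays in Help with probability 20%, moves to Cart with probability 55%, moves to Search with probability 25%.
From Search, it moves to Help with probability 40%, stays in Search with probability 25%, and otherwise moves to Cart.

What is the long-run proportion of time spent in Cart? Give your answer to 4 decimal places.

Let the stationary distribution be π with π = πP and π_1 + π_2 + π_3 = 1.
π_1 = 0.4·π_1 + 0.55·π_2 + 0.35·π_3
π_2 = 0.25·π_1 + 0.2·π_2 + 0.4·π_3
Solving with the normalization constraint gives π = (0.4274, 0.2799, 0.2927).
So the stationary probability of Cart is 0.4274.

0.4274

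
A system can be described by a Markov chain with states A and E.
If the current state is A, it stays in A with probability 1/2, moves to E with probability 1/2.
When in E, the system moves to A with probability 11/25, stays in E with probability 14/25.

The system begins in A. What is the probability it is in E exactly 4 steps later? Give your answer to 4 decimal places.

Propagate the distribution vector 4 steps from A.
After 0 steps: (1.0000, 0.0000)
After 1 step: (0.5000, 0.5000)
After 2 steps: (0.4700, 0.5300)
After 3 steps: (0.4682, 0.5318)
After 4 steps: (0.4681, 0.5319)
P(in E after 4 steps) = 0.5319

0.5319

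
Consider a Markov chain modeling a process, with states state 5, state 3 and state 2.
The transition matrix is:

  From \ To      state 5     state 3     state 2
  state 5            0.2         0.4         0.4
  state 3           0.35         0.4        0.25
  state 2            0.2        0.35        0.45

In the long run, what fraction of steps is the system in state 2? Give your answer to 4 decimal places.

0.3607

Let the stationary distribution be π with π = πP and π_1 + π_2 + π_3 = 1.
π_1 = 0.2·π_1 + 0.35·π_2 + 0.2·π_3
π_2 = 0.4·π_1 + 0.4·π_2 + 0.35·π_3
Solving with the normalization constraint gives π = (0.2573, 0.3820, 0.3607).
So the stationary probability of state 2 is 0.3607.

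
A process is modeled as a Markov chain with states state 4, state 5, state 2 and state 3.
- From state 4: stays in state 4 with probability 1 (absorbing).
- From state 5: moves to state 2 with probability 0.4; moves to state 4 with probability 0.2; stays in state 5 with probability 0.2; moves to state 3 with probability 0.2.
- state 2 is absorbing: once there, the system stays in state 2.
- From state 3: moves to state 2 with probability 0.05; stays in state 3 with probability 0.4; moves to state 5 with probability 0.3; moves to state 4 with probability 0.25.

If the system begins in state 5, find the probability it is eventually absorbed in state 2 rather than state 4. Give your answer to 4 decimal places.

0.5952

Let h(s) be the probability of absorption at state 2 starting from transient state s. Then h(state 2) = 1 and h(state 4) = 0. By first-step analysis:
h(state 5) = 0.2·0 + 0.2·h(state 5) + 0.4·1 + 0.2·h(state 3)
h(state 3) = 0.25·0 + 0.3·h(state 5) + 0.05·1 + 0.4·h(state 3)
Solving: h(state 5) = 0.5952, h(state 3) = 0.3810.
Starting from state 5, the probability is 0.5952.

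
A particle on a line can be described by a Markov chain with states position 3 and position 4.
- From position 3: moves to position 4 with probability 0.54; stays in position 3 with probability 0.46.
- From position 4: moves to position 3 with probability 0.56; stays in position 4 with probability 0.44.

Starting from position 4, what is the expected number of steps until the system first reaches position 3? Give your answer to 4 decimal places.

Let t(s) be the expected number of steps to first reach position 3 from state s, with t(position 3) = 0. Conditioning on the first step:
t(position 4) = 1 + 0.44·t(position 4)
Solving: t(position 4) = 1.7857.
Expected steps from position 4 to position 3: 1.7857.

1.7857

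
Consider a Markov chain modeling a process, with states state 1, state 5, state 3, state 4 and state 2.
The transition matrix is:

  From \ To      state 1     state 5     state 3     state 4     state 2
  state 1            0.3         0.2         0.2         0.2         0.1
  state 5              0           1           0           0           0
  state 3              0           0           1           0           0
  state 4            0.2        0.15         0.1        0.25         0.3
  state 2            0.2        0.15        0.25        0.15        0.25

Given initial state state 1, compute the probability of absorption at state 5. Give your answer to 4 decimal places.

0.4913

Let h(s) be the probability of absorption at state 5 starting from transient state s. Then h(state 5) = 1 and h(state 3) = 0. By first-step analysis:
h(state 1) = 0.3·h(state 1) + 0.2·1 + 0.2·0 + 0.2·h(state 4) + 0.1·h(state 2)
h(state 4) = 0.2·h(state 1) + 0.15·1 + 0.1·0 + 0.25·h(state 4) + 0.3·h(state 2)
h(state 2) = 0.2·h(state 1) + 0.15·1 + 0.25·0 + 0.15·h(state 4) + 0.25·h(state 2)
Solving: h(state 1) = 0.4913, h(state 4) = 0.5037, h(state 2) = 0.4318.
Starting from state 1, the probability is 0.4913.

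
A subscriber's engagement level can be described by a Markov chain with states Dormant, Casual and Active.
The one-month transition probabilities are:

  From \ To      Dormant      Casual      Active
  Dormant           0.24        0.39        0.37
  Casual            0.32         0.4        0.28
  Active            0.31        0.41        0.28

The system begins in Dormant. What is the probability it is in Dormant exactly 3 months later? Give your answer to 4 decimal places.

Propagate the distribution vector 3 months from Dormant.
After 0 months: (1.0000, 0.0000, 0.0000)
After 1 month: (0.2400, 0.3900, 0.3700)
After 2 months: (0.2971, 0.4013, 0.3016)
After 3 months: (0.2932, 0.4000, 0.3067)
P(in Dormant after 3 months) = 0.2932

0.2932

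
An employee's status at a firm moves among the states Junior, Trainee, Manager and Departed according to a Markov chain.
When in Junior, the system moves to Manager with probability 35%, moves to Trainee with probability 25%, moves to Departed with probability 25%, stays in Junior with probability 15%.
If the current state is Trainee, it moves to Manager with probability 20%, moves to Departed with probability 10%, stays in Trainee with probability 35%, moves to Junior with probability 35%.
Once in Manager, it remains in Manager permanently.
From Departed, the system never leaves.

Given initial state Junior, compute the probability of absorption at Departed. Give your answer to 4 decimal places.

0.4032

Let h(s) be the probability of absorption at Departed starting from transient state s. Then h(Departed) = 1 and h(Manager) = 0. By first-step analysis:
h(Junior) = 0.15·h(Junior) + 0.25·h(Trainee) + 0.35·0 + 0.25·1
h(Trainee) = 0.35·h(Junior) + 0.35·h(Trainee) + 0.2·0 + 0.1·1
Solving: h(Junior) = 0.4032, h(Trainee) = 0.3710.
Starting from Junior, the probability is 0.4032.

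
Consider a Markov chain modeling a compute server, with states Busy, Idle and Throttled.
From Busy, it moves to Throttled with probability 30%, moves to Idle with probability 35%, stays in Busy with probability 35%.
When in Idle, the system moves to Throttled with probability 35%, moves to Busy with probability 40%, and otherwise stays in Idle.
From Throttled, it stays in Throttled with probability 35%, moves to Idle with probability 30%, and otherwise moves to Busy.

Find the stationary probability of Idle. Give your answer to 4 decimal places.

0.3031

Let the stationary distribution be π with π = πP and π_1 + π_2 + π_3 = 1.
π_1 = 0.35·π_1 + 0.4·π_2 + 0.35·π_3
π_2 = 0.35·π_1 + 0.25·π_2 + 0.3·π_3
Solving with the normalization constraint gives π = (0.3652, 0.3031, 0.3317).
So the stationary probability of Idle is 0.3031.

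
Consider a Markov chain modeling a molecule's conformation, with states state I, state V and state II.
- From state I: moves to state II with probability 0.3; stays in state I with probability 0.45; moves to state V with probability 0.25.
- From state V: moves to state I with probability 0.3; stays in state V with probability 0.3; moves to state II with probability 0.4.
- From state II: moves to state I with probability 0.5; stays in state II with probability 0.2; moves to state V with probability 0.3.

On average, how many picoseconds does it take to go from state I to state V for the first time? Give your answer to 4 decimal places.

3.7931

Let t(s) be the expected number of picoseconds to first reach state V from state s, with t(state V) = 0. Conditioning on the first picosecond:
t(state I) = 1 + 0.45·t(state I) + 0.3·t(state II)
t(state II) = 1 + 0.5·t(state I) + 0.2·t(state II)
Solving: t(state I) = 3.7931, t(state II) = 3.6207.
Expected picoseconds from state I to state V: 3.7931.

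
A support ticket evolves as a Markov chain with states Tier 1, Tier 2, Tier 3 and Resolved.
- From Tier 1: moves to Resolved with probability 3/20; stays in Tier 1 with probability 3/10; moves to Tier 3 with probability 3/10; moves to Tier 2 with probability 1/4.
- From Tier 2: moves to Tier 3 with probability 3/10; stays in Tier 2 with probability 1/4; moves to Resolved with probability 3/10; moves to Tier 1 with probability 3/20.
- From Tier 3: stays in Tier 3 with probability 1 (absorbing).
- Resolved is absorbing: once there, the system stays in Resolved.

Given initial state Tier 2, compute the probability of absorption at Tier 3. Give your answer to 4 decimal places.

Let h(s) be the probability of absorption at Tier 3 starting from transient state s. Then h(Tier 3) = 1 and h(Resolved) = 0. By first-step analysis:
h(Tier 1) = 0.3·h(Tier 1) + 0.25·h(Tier 2) + 0.3·1 + 0.15·0
h(Tier 2) = 0.15·h(Tier 1) + 0.25·h(Tier 2) + 0.3·1 + 0.3·0
Solving: h(Tier 1) = 0.6154, h(Tier 2) = 0.5231.
Starting from Tier 2, the probability is 0.5231.

0.5231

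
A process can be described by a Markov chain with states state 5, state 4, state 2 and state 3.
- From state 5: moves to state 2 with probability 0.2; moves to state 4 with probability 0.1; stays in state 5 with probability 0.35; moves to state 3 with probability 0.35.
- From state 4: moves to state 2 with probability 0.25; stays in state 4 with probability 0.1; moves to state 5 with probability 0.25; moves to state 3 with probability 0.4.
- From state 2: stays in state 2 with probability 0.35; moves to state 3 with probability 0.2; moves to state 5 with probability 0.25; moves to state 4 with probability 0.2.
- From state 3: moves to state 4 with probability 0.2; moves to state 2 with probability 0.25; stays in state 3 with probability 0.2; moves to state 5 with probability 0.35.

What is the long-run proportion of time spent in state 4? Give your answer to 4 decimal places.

0.1538

Let the stationary distribution be π with π = πP and π_1 + π_2 + π_3 + π_4 = 1.
π_1 = 0.35·π_1 + 0.25·π_2 + 0.25·π_3 + 0.35·π_4
π_2 = 0.1·π_1 + 0.1·π_2 + 0.2·π_3 + 0.2·π_4
π_3 = 0.2·π_1 + 0.25·π_2 + 0.35·π_3 + 0.25·π_4
Solving with the normalization constraint gives π = (0.3086, 0.1538, 0.2606, 0.2770).
So the stationary probability of state 4 is 0.1538.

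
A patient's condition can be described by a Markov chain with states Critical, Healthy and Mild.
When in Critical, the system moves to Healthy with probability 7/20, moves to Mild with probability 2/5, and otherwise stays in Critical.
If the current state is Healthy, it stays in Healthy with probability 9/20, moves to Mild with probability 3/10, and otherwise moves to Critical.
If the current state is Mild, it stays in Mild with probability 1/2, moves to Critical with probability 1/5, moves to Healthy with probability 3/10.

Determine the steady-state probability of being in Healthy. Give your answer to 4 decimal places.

0.3665

Let the stationary distribution be π with π = πP and π_1 + π_2 + π_3 = 1.
π_1 = 0.25·π_1 + 0.25·π_2 + 0.2·π_3
π_2 = 0.35·π_1 + 0.45·π_2 + 0.3·π_3
Solving with the normalization constraint gives π = (0.2298, 0.3665, 0.4037).
So the stationary probability of Healthy is 0.3665.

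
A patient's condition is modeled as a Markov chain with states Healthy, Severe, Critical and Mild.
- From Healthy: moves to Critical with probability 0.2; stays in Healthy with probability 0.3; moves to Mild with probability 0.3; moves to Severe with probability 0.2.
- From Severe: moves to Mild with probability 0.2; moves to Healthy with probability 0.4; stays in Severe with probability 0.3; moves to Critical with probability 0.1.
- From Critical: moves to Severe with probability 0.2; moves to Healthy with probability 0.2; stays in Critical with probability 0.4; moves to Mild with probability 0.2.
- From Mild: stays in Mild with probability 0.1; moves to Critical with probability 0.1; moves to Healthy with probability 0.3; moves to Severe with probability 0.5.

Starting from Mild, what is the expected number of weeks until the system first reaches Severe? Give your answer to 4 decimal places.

Let t(s) be the expected number of weeks to first reach Severe from state s, with t(Severe) = 0. Conditioning on the first week:
t(Healthy) = 1 + 0.3·t(Healthy) + 0.2·t(Critical) + 0.3·t(Mild)
t(Critical) = 1 + 0.2·t(Healthy) + 0.4·t(Critical) + 0.2·t(Mild)
t(Mild) = 1 + 0.3·t(Healthy) + 0.1·t(Critical) + 0.1·t(Mild)
Solving: t(Healthy) = 3.7109, t(Critical) = 3.8281, t(Mild) = 2.7734.
Expected weeks from Mild to Severe: 2.7734.

2.7734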